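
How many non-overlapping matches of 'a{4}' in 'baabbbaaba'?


Pattern 'a{4}' matches exactly 4 consecutive a's (greedy, non-overlapping).
String: 'baabbbaaba'
Scanning for runs of a's:
  Run at pos 1: 'aa' (length 2) -> 0 match(es)
  Run at pos 6: 'aa' (length 2) -> 0 match(es)
  Run at pos 9: 'a' (length 1) -> 0 match(es)
Matches found: []
Total: 0

0


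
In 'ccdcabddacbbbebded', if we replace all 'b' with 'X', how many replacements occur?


re.sub('b', 'X', text) replaces every occurrence of 'b' with 'X'.
Text: 'ccdcabddacbbbebded'
Scanning for 'b':
  pos 5: 'b' -> replacement #1
  pos 10: 'b' -> replacement #2
  pos 11: 'b' -> replacement #3
  pos 12: 'b' -> replacement #4
  pos 14: 'b' -> replacement #5
Total replacements: 5

5


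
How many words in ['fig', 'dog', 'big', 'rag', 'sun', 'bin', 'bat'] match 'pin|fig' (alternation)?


Alternation 'pin|fig' matches either 'pin' or 'fig'.
Checking each word:
  'fig' -> MATCH
  'dog' -> no
  'big' -> no
  'rag' -> no
  'sun' -> no
  'bin' -> no
  'bat' -> no
Matches: ['fig']
Count: 1

1


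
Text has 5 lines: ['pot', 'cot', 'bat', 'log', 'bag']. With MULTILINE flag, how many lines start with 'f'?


With MULTILINE flag, ^ matches the start of each line.
Lines: ['pot', 'cot', 'bat', 'log', 'bag']
Checking which lines start with 'f':
  Line 1: 'pot' -> no
  Line 2: 'cot' -> no
  Line 3: 'bat' -> no
  Line 4: 'log' -> no
  Line 5: 'bag' -> no
Matching lines: []
Count: 0

0


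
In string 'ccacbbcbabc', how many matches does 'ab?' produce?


Pattern 'ab?' matches 'a' optionally followed by 'b'.
String: 'ccacbbcbabc'
Scanning left to right for 'a' then checking next char:
  Match 1: 'a' (a not followed by b)
  Match 2: 'ab' (a followed by b)
Total matches: 2

2


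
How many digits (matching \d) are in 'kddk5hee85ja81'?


\d matches any digit 0-9.
Scanning 'kddk5hee85ja81':
  pos 4: '5' -> DIGIT
  pos 8: '8' -> DIGIT
  pos 9: '5' -> DIGIT
  pos 12: '8' -> DIGIT
  pos 13: '1' -> DIGIT
Digits found: ['5', '8', '5', '8', '1']
Total: 5

5


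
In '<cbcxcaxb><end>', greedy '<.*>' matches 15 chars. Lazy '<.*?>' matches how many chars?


Greedy '<.*>' tries to match as MUCH as possible.
Lazy '<.*?>' tries to match as LITTLE as possible.

String: '<cbcxcaxb><end>'
Greedy '<.*>' starts at first '<' and extends to the LAST '>': '<cbcxcaxb><end>' (15 chars)
Lazy '<.*?>' starts at first '<' and stops at the FIRST '>': '<cbcxcaxb>' (10 chars)

10


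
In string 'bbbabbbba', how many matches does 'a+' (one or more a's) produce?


Pattern 'a+' matches one or more consecutive a's.
String: 'bbbabbbba'
Scanning for runs of a:
  Match 1: 'a' (length 1)
  Match 2: 'a' (length 1)
Total matches: 2

2


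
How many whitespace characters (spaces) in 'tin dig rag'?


\s matches whitespace characters (spaces, tabs, etc.).
Text: 'tin dig rag'
This text has 3 words separated by spaces.
Number of spaces = number of words - 1 = 3 - 1 = 2

2


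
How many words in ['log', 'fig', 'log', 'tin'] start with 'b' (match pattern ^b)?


Pattern ^b anchors to start of word. Check which words begin with 'b':
  'log' -> no
  'fig' -> no
  'log' -> no
  'tin' -> no
Matching words: []
Count: 0

0


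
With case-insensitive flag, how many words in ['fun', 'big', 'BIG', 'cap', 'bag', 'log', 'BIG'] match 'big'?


Case-insensitive matching: compare each word's lowercase form to 'big'.
  'fun' -> lower='fun' -> no
  'big' -> lower='big' -> MATCH
  'BIG' -> lower='big' -> MATCH
  'cap' -> lower='cap' -> no
  'bag' -> lower='bag' -> no
  'log' -> lower='log' -> no
  'BIG' -> lower='big' -> MATCH
Matches: ['big', 'BIG', 'BIG']
Count: 3

3


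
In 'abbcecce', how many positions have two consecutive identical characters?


Looking for consecutive identical characters in 'abbcecce':
  pos 0-1: 'a' vs 'b' -> different
  pos 1-2: 'b' vs 'b' -> MATCH ('bb')
  pos 2-3: 'b' vs 'c' -> different
  pos 3-4: 'c' vs 'e' -> different
  pos 4-5: 'e' vs 'c' -> different
  pos 5-6: 'c' vs 'c' -> MATCH ('cc')
  pos 6-7: 'c' vs 'e' -> different
Consecutive identical pairs: ['bb', 'cc']
Count: 2

2


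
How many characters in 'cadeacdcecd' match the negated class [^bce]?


Negated class [^bce] matches any char NOT in {b, c, e}
Scanning 'cadeacdcecd':
  pos 0: 'c' -> no (excluded)
  pos 1: 'a' -> MATCH
  pos 2: 'd' -> MATCH
  pos 3: 'e' -> no (excluded)
  pos 4: 'a' -> MATCH
  pos 5: 'c' -> no (excluded)
  pos 6: 'd' -> MATCH
  pos 7: 'c' -> no (excluded)
  pos 8: 'e' -> no (excluded)
  pos 9: 'c' -> no (excluded)
  pos 10: 'd' -> MATCH
Total matches: 5

5


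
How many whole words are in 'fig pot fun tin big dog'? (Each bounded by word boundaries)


Word boundaries (\b) mark the start/end of each word.
Text: 'fig pot fun tin big dog'
Splitting by whitespace:
  Word 1: 'fig'
  Word 2: 'pot'
  Word 3: 'fun'
  Word 4: 'tin'
  Word 5: 'big'
  Word 6: 'dog'
Total whole words: 6

6


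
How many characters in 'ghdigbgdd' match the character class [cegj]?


Character class [cegj] matches any of: {c, e, g, j}
Scanning string 'ghdigbgdd' character by character:
  pos 0: 'g' -> MATCH
  pos 1: 'h' -> no
  pos 2: 'd' -> no
  pos 3: 'i' -> no
  pos 4: 'g' -> MATCH
  pos 5: 'b' -> no
  pos 6: 'g' -> MATCH
  pos 7: 'd' -> no
  pos 8: 'd' -> no
Total matches: 3

3


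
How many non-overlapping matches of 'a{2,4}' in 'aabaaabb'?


Pattern 'a{2,4}' matches between 2 and 4 consecutive a's (greedy).
String: 'aabaaabb'
Finding runs of a's and applying greedy matching:
  Run at pos 0: 'aa' (length 2)
  Run at pos 3: 'aaa' (length 3)
Matches: ['aa', 'aaa']
Count: 2

2


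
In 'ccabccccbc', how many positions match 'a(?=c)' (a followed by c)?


Lookahead 'a(?=c)' matches 'a' only when followed by 'c'.
String: 'ccabccccbc'
Checking each position where char is 'a':
  pos 2: 'a' -> no (next='b')
Matching positions: []
Count: 0

0


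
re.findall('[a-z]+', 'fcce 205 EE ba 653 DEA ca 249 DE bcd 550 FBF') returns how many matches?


Pattern '[a-z]+' finds one or more lowercase letters.
Text: 'fcce 205 EE ba 653 DEA ca 249 DE bcd 550 FBF'
Scanning for matches:
  Match 1: 'fcce'
  Match 2: 'ba'
  Match 3: 'ca'
  Match 4: 'bcd'
Total matches: 4

4


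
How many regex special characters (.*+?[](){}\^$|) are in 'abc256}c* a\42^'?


Regex special characters are: . * + ? [ ] ( ) { } \ ^ $ |
Scanning 'abc256}c* a\42^':
  pos 6: '}' -> SPECIAL
  pos 8: '*' -> SPECIAL
  pos 11: '\' -> SPECIAL
  pos 14: '^' -> SPECIAL
Special chars found: ['}', '*', '\\', '^']
Total: 4

4


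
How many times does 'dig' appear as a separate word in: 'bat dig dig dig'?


Scanning each word for exact match 'dig':
  Word 1: 'bat' -> no
  Word 2: 'dig' -> MATCH
  Word 3: 'dig' -> MATCH
  Word 4: 'dig' -> MATCH
Total matches: 3

3


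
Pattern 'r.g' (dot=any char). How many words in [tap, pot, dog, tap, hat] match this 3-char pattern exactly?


Pattern 'r.g' means: starts with 'r', any single char, ends with 'g'.
Checking each word (must be exactly 3 chars):
  'tap' (len=3): no
  'pot' (len=3): no
  'dog' (len=3): no
  'tap' (len=3): no
  'hat' (len=3): no
Matching words: []
Total: 0

0


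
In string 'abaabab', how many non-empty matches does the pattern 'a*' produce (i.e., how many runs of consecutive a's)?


Pattern 'a*' matches zero or more a's. We want non-empty runs of consecutive a's.
String: 'abaabab'
Walking through the string to find runs of a's:
  Run 1: positions 0-0 -> 'a'
  Run 2: positions 2-3 -> 'aa'
  Run 3: positions 5-5 -> 'a'
Non-empty runs found: ['a', 'aa', 'a']
Count: 3

3


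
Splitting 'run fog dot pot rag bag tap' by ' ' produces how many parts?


Splitting by ' ' breaks the string at each occurrence of the separator.
Text: 'run fog dot pot rag bag tap'
Parts after split:
  Part 1: 'run'
  Part 2: 'fog'
  Part 3: 'dot'
  Part 4: 'pot'
  Part 5: 'rag'
  Part 6: 'bag'
  Part 7: 'tap'
Total parts: 7

7


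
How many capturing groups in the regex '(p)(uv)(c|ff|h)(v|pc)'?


To count capturing groups, count each '(' that starts a group.
Pattern: '(p)(uv)(c|ff|h)(v|pc)'
Walking through the pattern:
  Position 0: '(' -> group #1
  Position 3: '(' -> group #2
  Position 7: '(' -> group #3
  Position 15: '(' -> group #4
Total capturing groups: 4

4


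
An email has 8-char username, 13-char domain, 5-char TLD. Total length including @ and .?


An email address has format: username@domain.tld
Username length: 8
'@' character: 1
Domain length: 13
'.' character: 1
TLD length: 5
Total = 8 + 1 + 13 + 1 + 5 = 28

28


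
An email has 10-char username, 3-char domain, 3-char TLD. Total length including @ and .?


An email address has format: username@domain.tld
Username length: 10
'@' character: 1
Domain length: 3
'.' character: 1
TLD length: 3
Total = 10 + 1 + 3 + 1 + 3 = 18

18


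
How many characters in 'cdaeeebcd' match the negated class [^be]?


Negated class [^be] matches any char NOT in {b, e}
Scanning 'cdaeeebcd':
  pos 0: 'c' -> MATCH
  pos 1: 'd' -> MATCH
  pos 2: 'a' -> MATCH
  pos 3: 'e' -> no (excluded)
  pos 4: 'e' -> no (excluded)
  pos 5: 'e' -> no (excluded)
  pos 6: 'b' -> no (excluded)
  pos 7: 'c' -> MATCH
  pos 8: 'd' -> MATCH
Total matches: 5

5


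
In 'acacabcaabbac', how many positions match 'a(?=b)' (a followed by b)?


Lookahead 'a(?=b)' matches 'a' only when followed by 'b'.
String: 'acacabcaabbac'
Checking each position where char is 'a':
  pos 0: 'a' -> no (next='c')
  pos 2: 'a' -> no (next='c')
  pos 4: 'a' -> MATCH (next='b')
  pos 7: 'a' -> no (next='a')
  pos 8: 'a' -> MATCH (next='b')
  pos 11: 'a' -> no (next='c')
Matching positions: [4, 8]
Count: 2

2


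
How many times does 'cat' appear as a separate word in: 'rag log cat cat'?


Scanning each word for exact match 'cat':
  Word 1: 'rag' -> no
  Word 2: 'log' -> no
  Word 3: 'cat' -> MATCH
  Word 4: 'cat' -> MATCH
Total matches: 2

2


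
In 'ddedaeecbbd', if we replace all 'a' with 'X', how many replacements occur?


re.sub('a', 'X', text) replaces every occurrence of 'a' with 'X'.
Text: 'ddedaeecbbd'
Scanning for 'a':
  pos 4: 'a' -> replacement #1
Total replacements: 1

1


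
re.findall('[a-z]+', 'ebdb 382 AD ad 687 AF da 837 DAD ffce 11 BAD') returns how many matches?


Pattern '[a-z]+' finds one or more lowercase letters.
Text: 'ebdb 382 AD ad 687 AF da 837 DAD ffce 11 BAD'
Scanning for matches:
  Match 1: 'ebdb'
  Match 2: 'ad'
  Match 3: 'da'
  Match 4: 'ffce'
Total matches: 4

4


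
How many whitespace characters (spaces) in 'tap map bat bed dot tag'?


\s matches whitespace characters (spaces, tabs, etc.).
Text: 'tap map bat bed dot tag'
This text has 6 words separated by spaces.
Number of spaces = number of words - 1 = 6 - 1 = 5

5


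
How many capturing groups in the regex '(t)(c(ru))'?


To count capturing groups, count each '(' that starts a group.
Pattern: '(t)(c(ru))'
Walking through the pattern:
  Position 0: '(' -> group #1
  Position 3: '(' -> group #2
  Position 5: '(' -> group #3
Total capturing groups: 3

3


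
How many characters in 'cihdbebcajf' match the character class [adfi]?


Character class [adfi] matches any of: {a, d, f, i}
Scanning string 'cihdbebcajf' character by character:
  pos 0: 'c' -> no
  pos 1: 'i' -> MATCH
  pos 2: 'h' -> no
  pos 3: 'd' -> MATCH
  pos 4: 'b' -> no
  pos 5: 'e' -> no
  pos 6: 'b' -> no
  pos 7: 'c' -> no
  pos 8: 'a' -> MATCH
  pos 9: 'j' -> no
  pos 10: 'f' -> MATCH
Total matches: 4

4


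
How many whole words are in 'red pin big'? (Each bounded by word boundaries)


Word boundaries (\b) mark the start/end of each word.
Text: 'red pin big'
Splitting by whitespace:
  Word 1: 'red'
  Word 2: 'pin'
  Word 3: 'big'
Total whole words: 3

3


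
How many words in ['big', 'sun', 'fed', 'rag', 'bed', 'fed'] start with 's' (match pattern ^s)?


Pattern ^s anchors to start of word. Check which words begin with 's':
  'big' -> no
  'sun' -> MATCH (starts with 's')
  'fed' -> no
  'rag' -> no
  'bed' -> no
  'fed' -> no
Matching words: ['sun']
Count: 1

1


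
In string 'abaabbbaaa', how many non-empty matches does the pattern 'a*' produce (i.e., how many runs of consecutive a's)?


Pattern 'a*' matches zero or more a's. We want non-empty runs of consecutive a's.
String: 'abaabbbaaa'
Walking through the string to find runs of a's:
  Run 1: positions 0-0 -> 'a'
  Run 2: positions 2-3 -> 'aa'
  Run 3: positions 7-9 -> 'aaa'
Non-empty runs found: ['a', 'aa', 'aaa']
Count: 3

3


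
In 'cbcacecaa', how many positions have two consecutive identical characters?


Looking for consecutive identical characters in 'cbcacecaa':
  pos 0-1: 'c' vs 'b' -> different
  pos 1-2: 'b' vs 'c' -> different
  pos 2-3: 'c' vs 'a' -> different
  pos 3-4: 'a' vs 'c' -> different
  pos 4-5: 'c' vs 'e' -> different
  pos 5-6: 'e' vs 'c' -> different
  pos 6-7: 'c' vs 'a' -> different
  pos 7-8: 'a' vs 'a' -> MATCH ('aa')
Consecutive identical pairs: ['aa']
Count: 1

1


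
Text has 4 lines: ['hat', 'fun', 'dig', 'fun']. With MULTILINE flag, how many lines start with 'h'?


With MULTILINE flag, ^ matches the start of each line.
Lines: ['hat', 'fun', 'dig', 'fun']
Checking which lines start with 'h':
  Line 1: 'hat' -> MATCH
  Line 2: 'fun' -> no
  Line 3: 'dig' -> no
  Line 4: 'fun' -> no
Matching lines: ['hat']
Count: 1

1


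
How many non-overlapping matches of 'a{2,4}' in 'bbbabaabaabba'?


Pattern 'a{2,4}' matches between 2 and 4 consecutive a's (greedy).
String: 'bbbabaabaabba'
Finding runs of a's and applying greedy matching:
  Run at pos 3: 'a' (length 1)
  Run at pos 5: 'aa' (length 2)
  Run at pos 8: 'aa' (length 2)
  Run at pos 12: 'a' (length 1)
Matches: ['aa', 'aa']
Count: 2

2


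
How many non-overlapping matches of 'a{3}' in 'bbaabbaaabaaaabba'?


Pattern 'a{3}' matches exactly 3 consecutive a's (greedy, non-overlapping).
String: 'bbaabbaaabaaaabba'
Scanning for runs of a's:
  Run at pos 2: 'aa' (length 2) -> 0 match(es)
  Run at pos 6: 'aaa' (length 3) -> 1 match(es)
  Run at pos 10: 'aaaa' (length 4) -> 1 match(es)
  Run at pos 16: 'a' (length 1) -> 0 match(es)
Matches found: ['aaa', 'aaa']
Total: 2

2


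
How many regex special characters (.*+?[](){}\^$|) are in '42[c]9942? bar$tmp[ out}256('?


Regex special characters are: . * + ? [ ] ( ) { } \ ^ $ |
Scanning '42[c]9942? bar$tmp[ out}256(':
  pos 2: '[' -> SPECIAL
  pos 4: ']' -> SPECIAL
  pos 9: '?' -> SPECIAL
  pos 14: '$' -> SPECIAL
  pos 18: '[' -> SPECIAL
  pos 23: '}' -> SPECIAL
  pos 27: '(' -> SPECIAL
Special chars found: ['[', ']', '?', '$', '[', '}', '(']
Total: 7

7


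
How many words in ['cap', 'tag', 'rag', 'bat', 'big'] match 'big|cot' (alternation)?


Alternation 'big|cot' matches either 'big' or 'cot'.
Checking each word:
  'cap' -> no
  'tag' -> no
  'rag' -> no
  'bat' -> no
  'big' -> MATCH
Matches: ['big']
Count: 1

1


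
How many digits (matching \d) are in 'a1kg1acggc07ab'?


\d matches any digit 0-9.
Scanning 'a1kg1acggc07ab':
  pos 1: '1' -> DIGIT
  pos 4: '1' -> DIGIT
  pos 10: '0' -> DIGIT
  pos 11: '7' -> DIGIT
Digits found: ['1', '1', '0', '7']
Total: 4

4


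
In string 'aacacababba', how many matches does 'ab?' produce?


Pattern 'ab?' matches 'a' optionally followed by 'b'.
String: 'aacacababba'
Scanning left to right for 'a' then checking next char:
  Match 1: 'a' (a not followed by b)
  Match 2: 'a' (a not followed by b)
  Match 3: 'a' (a not followed by b)
  Match 4: 'ab' (a followed by b)
  Match 5: 'ab' (a followed by b)
  Match 6: 'a' (a not followed by b)
Total matches: 6

6


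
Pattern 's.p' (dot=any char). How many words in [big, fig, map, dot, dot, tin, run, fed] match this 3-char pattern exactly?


Pattern 's.p' means: starts with 's', any single char, ends with 'p'.
Checking each word (must be exactly 3 chars):
  'big' (len=3): no
  'fig' (len=3): no
  'map' (len=3): no
  'dot' (len=3): no
  'dot' (len=3): no
  'tin' (len=3): no
  'run' (len=3): no
  'fed' (len=3): no
Matching words: []
Total: 0

0


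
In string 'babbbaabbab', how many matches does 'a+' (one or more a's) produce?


Pattern 'a+' matches one or more consecutive a's.
String: 'babbbaabbab'
Scanning for runs of a:
  Match 1: 'a' (length 1)
  Match 2: 'aa' (length 2)
  Match 3: 'a' (length 1)
Total matches: 3

3


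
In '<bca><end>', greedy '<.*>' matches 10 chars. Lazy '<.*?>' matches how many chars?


Greedy '<.*>' tries to match as MUCH as possible.
Lazy '<.*?>' tries to match as LITTLE as possible.

String: '<bca><end>'
Greedy '<.*>' starts at first '<' and extends to the LAST '>': '<bca><end>' (10 chars)
Lazy '<.*?>' starts at first '<' and stops at the FIRST '>': '<bca>' (5 chars)

5


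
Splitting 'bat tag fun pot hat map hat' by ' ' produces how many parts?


Splitting by ' ' breaks the string at each occurrence of the separator.
Text: 'bat tag fun pot hat map hat'
Parts after split:
  Part 1: 'bat'
  Part 2: 'tag'
  Part 3: 'fun'
  Part 4: 'pot'
  Part 5: 'hat'
  Part 6: 'map'
  Part 7: 'hat'
Total parts: 7

7


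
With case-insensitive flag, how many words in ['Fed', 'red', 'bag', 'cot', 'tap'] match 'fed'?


Case-insensitive matching: compare each word's lowercase form to 'fed'.
  'Fed' -> lower='fed' -> MATCH
  'red' -> lower='red' -> no
  'bag' -> lower='bag' -> no
  'cot' -> lower='cot' -> no
  'tap' -> lower='tap' -> no
Matches: ['Fed']
Count: 1

1


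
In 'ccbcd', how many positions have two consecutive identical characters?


Looking for consecutive identical characters in 'ccbcd':
  pos 0-1: 'c' vs 'c' -> MATCH ('cc')
  pos 1-2: 'c' vs 'b' -> different
  pos 2-3: 'b' vs 'c' -> different
  pos 3-4: 'c' vs 'd' -> different
Consecutive identical pairs: ['cc']
Count: 1

1


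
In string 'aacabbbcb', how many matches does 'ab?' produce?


Pattern 'ab?' matches 'a' optionally followed by 'b'.
String: 'aacabbbcb'
Scanning left to right for 'a' then checking next char:
  Match 1: 'a' (a not followed by b)
  Match 2: 'a' (a not followed by b)
  Match 3: 'ab' (a followed by b)
Total matches: 3

3


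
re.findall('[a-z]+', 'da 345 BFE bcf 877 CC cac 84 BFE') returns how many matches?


Pattern '[a-z]+' finds one or more lowercase letters.
Text: 'da 345 BFE bcf 877 CC cac 84 BFE'
Scanning for matches:
  Match 1: 'da'
  Match 2: 'bcf'
  Match 3: 'cac'
Total matches: 3

3


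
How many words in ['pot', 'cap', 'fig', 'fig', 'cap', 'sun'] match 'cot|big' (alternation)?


Alternation 'cot|big' matches either 'cot' or 'big'.
Checking each word:
  'pot' -> no
  'cap' -> no
  'fig' -> no
  'fig' -> no
  'cap' -> no
  'sun' -> no
Matches: []
Count: 0

0


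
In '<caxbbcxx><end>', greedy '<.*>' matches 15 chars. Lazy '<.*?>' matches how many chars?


Greedy '<.*>' tries to match as MUCH as possible.
Lazy '<.*?>' tries to match as LITTLE as possible.

String: '<caxbbcxx><end>'
Greedy '<.*>' starts at first '<' and extends to the LAST '>': '<caxbbcxx><end>' (15 chars)
Lazy '<.*?>' starts at first '<' and stops at the FIRST '>': '<caxbbcxx>' (10 chars)

10


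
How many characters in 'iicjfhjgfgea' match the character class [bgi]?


Character class [bgi] matches any of: {b, g, i}
Scanning string 'iicjfhjgfgea' character by character:
  pos 0: 'i' -> MATCH
  pos 1: 'i' -> MATCH
  pos 2: 'c' -> no
  pos 3: 'j' -> no
  pos 4: 'f' -> no
  pos 5: 'h' -> no
  pos 6: 'j' -> no
  pos 7: 'g' -> MATCH
  pos 8: 'f' -> no
  pos 9: 'g' -> MATCH
  pos 10: 'e' -> no
  pos 11: 'a' -> no
Total matches: 4

4


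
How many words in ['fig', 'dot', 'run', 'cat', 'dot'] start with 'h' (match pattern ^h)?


Pattern ^h anchors to start of word. Check which words begin with 'h':
  'fig' -> no
  'dot' -> no
  'run' -> no
  'cat' -> no
  'dot' -> no
Matching words: []
Count: 0

0


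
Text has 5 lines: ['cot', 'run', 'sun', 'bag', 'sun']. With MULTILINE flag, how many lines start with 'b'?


With MULTILINE flag, ^ matches the start of each line.
Lines: ['cot', 'run', 'sun', 'bag', 'sun']
Checking which lines start with 'b':
  Line 1: 'cot' -> no
  Line 2: 'run' -> no
  Line 3: 'sun' -> no
  Line 4: 'bag' -> MATCH
  Line 5: 'sun' -> no
Matching lines: ['bag']
Count: 1

1


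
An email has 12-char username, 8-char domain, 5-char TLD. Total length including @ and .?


An email address has format: username@domain.tld
Username length: 12
'@' character: 1
Domain length: 8
'.' character: 1
TLD length: 5
Total = 12 + 1 + 8 + 1 + 5 = 27

27


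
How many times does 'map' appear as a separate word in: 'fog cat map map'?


Scanning each word for exact match 'map':
  Word 1: 'fog' -> no
  Word 2: 'cat' -> no
  Word 3: 'map' -> MATCH
  Word 4: 'map' -> MATCH
Total matches: 2

2


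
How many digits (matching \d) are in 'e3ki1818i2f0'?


\d matches any digit 0-9.
Scanning 'e3ki1818i2f0':
  pos 1: '3' -> DIGIT
  pos 4: '1' -> DIGIT
  pos 5: '8' -> DIGIT
  pos 6: '1' -> DIGIT
  pos 7: '8' -> DIGIT
  pos 9: '2' -> DIGIT
  pos 11: '0' -> DIGIT
Digits found: ['3', '1', '8', '1', '8', '2', '0']
Total: 7

7


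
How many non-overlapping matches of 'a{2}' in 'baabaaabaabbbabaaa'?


Pattern 'a{2}' matches exactly 2 consecutive a's (greedy, non-overlapping).
String: 'baabaaabaabbbabaaa'
Scanning for runs of a's:
  Run at pos 1: 'aa' (length 2) -> 1 match(es)
  Run at pos 4: 'aaa' (length 3) -> 1 match(es)
  Run at pos 8: 'aa' (length 2) -> 1 match(es)
  Run at pos 13: 'a' (length 1) -> 0 match(es)
  Run at pos 15: 'aaa' (length 3) -> 1 match(es)
Matches found: ['aa', 'aa', 'aa', 'aa']
Total: 4

4


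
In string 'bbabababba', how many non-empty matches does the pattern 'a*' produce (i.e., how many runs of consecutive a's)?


Pattern 'a*' matches zero or more a's. We want non-empty runs of consecutive a's.
String: 'bbabababba'
Walking through the string to find runs of a's:
  Run 1: positions 2-2 -> 'a'
  Run 2: positions 4-4 -> 'a'
  Run 3: positions 6-6 -> 'a'
  Run 4: positions 9-9 -> 'a'
Non-empty runs found: ['a', 'a', 'a', 'a']
Count: 4

4


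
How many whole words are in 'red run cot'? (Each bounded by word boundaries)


Word boundaries (\b) mark the start/end of each word.
Text: 'red run cot'
Splitting by whitespace:
  Word 1: 'red'
  Word 2: 'run'
  Word 3: 'cot'
Total whole words: 3

3


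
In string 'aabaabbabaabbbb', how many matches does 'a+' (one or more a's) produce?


Pattern 'a+' matches one or more consecutive a's.
String: 'aabaabbabaabbbb'
Scanning for runs of a:
  Match 1: 'aa' (length 2)
  Match 2: 'aa' (length 2)
  Match 3: 'a' (length 1)
  Match 4: 'aa' (length 2)
Total matches: 4

4


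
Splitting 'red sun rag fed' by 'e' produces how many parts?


Splitting by 'e' breaks the string at each occurrence of the separator.
Text: 'red sun rag fed'
Parts after split:
  Part 1: 'r'
  Part 2: 'd sun rag f'
  Part 3: 'd'
Total parts: 3

3


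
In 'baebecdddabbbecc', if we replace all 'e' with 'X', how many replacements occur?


re.sub('e', 'X', text) replaces every occurrence of 'e' with 'X'.
Text: 'baebecdddabbbecc'
Scanning for 'e':
  pos 2: 'e' -> replacement #1
  pos 4: 'e' -> replacement #2
  pos 13: 'e' -> replacement #3
Total replacements: 3

3


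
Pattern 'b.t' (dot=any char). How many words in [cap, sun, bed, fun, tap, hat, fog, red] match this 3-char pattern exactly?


Pattern 'b.t' means: starts with 'b', any single char, ends with 't'.
Checking each word (must be exactly 3 chars):
  'cap' (len=3): no
  'sun' (len=3): no
  'bed' (len=3): no
  'fun' (len=3): no
  'tap' (len=3): no
  'hat' (len=3): no
  'fog' (len=3): no
  'red' (len=3): no
Matching words: []
Total: 0

0


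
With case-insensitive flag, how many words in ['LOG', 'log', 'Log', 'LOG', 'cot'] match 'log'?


Case-insensitive matching: compare each word's lowercase form to 'log'.
  'LOG' -> lower='log' -> MATCH
  'log' -> lower='log' -> MATCH
  'Log' -> lower='log' -> MATCH
  'LOG' -> lower='log' -> MATCH
  'cot' -> lower='cot' -> no
Matches: ['LOG', 'log', 'Log', 'LOG']
Count: 4

4


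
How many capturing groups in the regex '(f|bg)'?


To count capturing groups, count each '(' that starts a group.
Pattern: '(f|bg)'
Walking through the pattern:
  Position 0: '(' -> group #1
Total capturing groups: 1

1


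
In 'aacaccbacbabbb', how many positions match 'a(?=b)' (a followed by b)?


Lookahead 'a(?=b)' matches 'a' only when followed by 'b'.
String: 'aacaccbacbabbb'
Checking each position where char is 'a':
  pos 0: 'a' -> no (next='a')
  pos 1: 'a' -> no (next='c')
  pos 3: 'a' -> no (next='c')
  pos 7: 'a' -> no (next='c')
  pos 10: 'a' -> MATCH (next='b')
Matching positions: [10]
Count: 1

1


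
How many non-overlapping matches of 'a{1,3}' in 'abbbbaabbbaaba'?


Pattern 'a{1,3}' matches between 1 and 3 consecutive a's (greedy).
String: 'abbbbaabbbaaba'
Finding runs of a's and applying greedy matching:
  Run at pos 0: 'a' (length 1)
  Run at pos 5: 'aa' (length 2)
  Run at pos 10: 'aa' (length 2)
  Run at pos 13: 'a' (length 1)
Matches: ['a', 'aa', 'aa', 'a']
Count: 4

4


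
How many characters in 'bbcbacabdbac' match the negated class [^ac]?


Negated class [^ac] matches any char NOT in {a, c}
Scanning 'bbcbacabdbac':
  pos 0: 'b' -> MATCH
  pos 1: 'b' -> MATCH
  pos 2: 'c' -> no (excluded)
  pos 3: 'b' -> MATCH
  pos 4: 'a' -> no (excluded)
  pos 5: 'c' -> no (excluded)
  pos 6: 'a' -> no (excluded)
  pos 7: 'b' -> MATCH
  pos 8: 'd' -> MATCH
  pos 9: 'b' -> MATCH
  pos 10: 'a' -> no (excluded)
  pos 11: 'c' -> no (excluded)
Total matches: 6

6


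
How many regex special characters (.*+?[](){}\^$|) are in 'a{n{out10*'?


Regex special characters are: . * + ? [ ] ( ) { } \ ^ $ |
Scanning 'a{n{out10*':
  pos 1: '{' -> SPECIAL
  pos 3: '{' -> SPECIAL
  pos 9: '*' -> SPECIAL
Special chars found: ['{', '{', '*']
Total: 3

3


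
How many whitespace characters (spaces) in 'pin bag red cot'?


\s matches whitespace characters (spaces, tabs, etc.).
Text: 'pin bag red cot'
This text has 4 words separated by spaces.
Number of spaces = number of words - 1 = 4 - 1 = 3

3


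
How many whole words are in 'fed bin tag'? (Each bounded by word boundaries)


Word boundaries (\b) mark the start/end of each word.
Text: 'fed bin tag'
Splitting by whitespace:
  Word 1: 'fed'
  Word 2: 'bin'
  Word 3: 'tag'
Total whole words: 3

3


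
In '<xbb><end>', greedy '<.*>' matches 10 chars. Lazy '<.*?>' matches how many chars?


Greedy '<.*>' tries to match as MUCH as possible.
Lazy '<.*?>' tries to match as LITTLE as possible.

String: '<xbb><end>'
Greedy '<.*>' starts at first '<' and extends to the LAST '>': '<xbb><end>' (10 chars)
Lazy '<.*?>' starts at first '<' and stops at the FIRST '>': '<xbb>' (5 chars)

5


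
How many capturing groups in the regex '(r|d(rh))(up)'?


To count capturing groups, count each '(' that starts a group.
Pattern: '(r|d(rh))(up)'
Walking through the pattern:
  Position 0: '(' -> group #1
  Position 4: '(' -> group #2
  Position 9: '(' -> group #3
Total capturing groups: 3

3


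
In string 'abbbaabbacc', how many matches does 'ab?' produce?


Pattern 'ab?' matches 'a' optionally followed by 'b'.
String: 'abbbaabbacc'
Scanning left to right for 'a' then checking next char:
  Match 1: 'ab' (a followed by b)
  Match 2: 'a' (a not followed by b)
  Match 3: 'ab' (a followed by b)
  Match 4: 'a' (a not followed by b)
Total matches: 4

4


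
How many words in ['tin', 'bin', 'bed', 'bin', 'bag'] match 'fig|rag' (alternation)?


Alternation 'fig|rag' matches either 'fig' or 'rag'.
Checking each word:
  'tin' -> no
  'bin' -> no
  'bed' -> no
  'bin' -> no
  'bag' -> no
Matches: []
Count: 0

0


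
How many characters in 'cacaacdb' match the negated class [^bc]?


Negated class [^bc] matches any char NOT in {b, c}
Scanning 'cacaacdb':
  pos 0: 'c' -> no (excluded)
  pos 1: 'a' -> MATCH
  pos 2: 'c' -> no (excluded)
  pos 3: 'a' -> MATCH
  pos 4: 'a' -> MATCH
  pos 5: 'c' -> no (excluded)
  pos 6: 'd' -> MATCH
  pos 7: 'b' -> no (excluded)
Total matches: 4

4


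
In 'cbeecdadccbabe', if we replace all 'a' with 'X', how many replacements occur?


re.sub('a', 'X', text) replaces every occurrence of 'a' with 'X'.
Text: 'cbeecdadccbabe'
Scanning for 'a':
  pos 6: 'a' -> replacement #1
  pos 11: 'a' -> replacement #2
Total replacements: 2

2


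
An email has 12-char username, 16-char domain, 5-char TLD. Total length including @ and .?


An email address has format: username@domain.tld
Username length: 12
'@' character: 1
Domain length: 16
'.' character: 1
TLD length: 5
Total = 12 + 1 + 16 + 1 + 5 = 35

35


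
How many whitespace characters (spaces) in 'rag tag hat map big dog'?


\s matches whitespace characters (spaces, tabs, etc.).
Text: 'rag tag hat map big dog'
This text has 6 words separated by spaces.
Number of spaces = number of words - 1 = 6 - 1 = 5

5


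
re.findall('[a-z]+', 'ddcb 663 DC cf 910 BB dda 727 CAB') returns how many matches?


Pattern '[a-z]+' finds one or more lowercase letters.
Text: 'ddcb 663 DC cf 910 BB dda 727 CAB'
Scanning for matches:
  Match 1: 'ddcb'
  Match 2: 'cf'
  Match 3: 'dda'
Total matches: 3

3


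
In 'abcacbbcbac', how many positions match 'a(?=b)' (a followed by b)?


Lookahead 'a(?=b)' matches 'a' only when followed by 'b'.
String: 'abcacbbcbac'
Checking each position where char is 'a':
  pos 0: 'a' -> MATCH (next='b')
  pos 3: 'a' -> no (next='c')
  pos 9: 'a' -> no (next='c')
Matching positions: [0]
Count: 1

1


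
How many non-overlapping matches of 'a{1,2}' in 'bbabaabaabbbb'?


Pattern 'a{1,2}' matches between 1 and 2 consecutive a's (greedy).
String: 'bbabaabaabbbb'
Finding runs of a's and applying greedy matching:
  Run at pos 2: 'a' (length 1)
  Run at pos 4: 'aa' (length 2)
  Run at pos 7: 'aa' (length 2)
Matches: ['a', 'aa', 'aa']
Count: 3

3


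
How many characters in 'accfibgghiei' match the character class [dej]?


Character class [dej] matches any of: {d, e, j}
Scanning string 'accfibgghiei' character by character:
  pos 0: 'a' -> no
  pos 1: 'c' -> no
  pos 2: 'c' -> no
  pos 3: 'f' -> no
  pos 4: 'i' -> no
  pos 5: 'b' -> no
  pos 6: 'g' -> no
  pos 7: 'g' -> no
  pos 8: 'h' -> no
  pos 9: 'i' -> no
  pos 10: 'e' -> MATCH
  pos 11: 'i' -> no
Total matches: 1

1


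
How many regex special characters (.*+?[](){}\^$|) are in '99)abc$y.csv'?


Regex special characters are: . * + ? [ ] ( ) { } \ ^ $ |
Scanning '99)abc$y.csv':
  pos 2: ')' -> SPECIAL
  pos 6: '$' -> SPECIAL
  pos 8: '.' -> SPECIAL
Special chars found: [')', '$', '.']
Total: 3

3


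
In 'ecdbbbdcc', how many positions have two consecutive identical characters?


Looking for consecutive identical characters in 'ecdbbbdcc':
  pos 0-1: 'e' vs 'c' -> different
  pos 1-2: 'c' vs 'd' -> different
  pos 2-3: 'd' vs 'b' -> different
  pos 3-4: 'b' vs 'b' -> MATCH ('bb')
  pos 4-5: 'b' vs 'b' -> MATCH ('bb')
  pos 5-6: 'b' vs 'd' -> different
  pos 6-7: 'd' vs 'c' -> different
  pos 7-8: 'c' vs 'c' -> MATCH ('cc')
Consecutive identical pairs: ['bb', 'bb', 'cc']
Count: 3

3


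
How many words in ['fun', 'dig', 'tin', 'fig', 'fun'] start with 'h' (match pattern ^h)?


Pattern ^h anchors to start of word. Check which words begin with 'h':
  'fun' -> no
  'dig' -> no
  'tin' -> no
  'fig' -> no
  'fun' -> no
Matching words: []
Count: 0

0


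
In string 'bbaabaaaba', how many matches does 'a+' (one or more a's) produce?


Pattern 'a+' matches one or more consecutive a's.
String: 'bbaabaaaba'
Scanning for runs of a:
  Match 1: 'aa' (length 2)
  Match 2: 'aaa' (length 3)
  Match 3: 'a' (length 1)
Total matches: 3

3


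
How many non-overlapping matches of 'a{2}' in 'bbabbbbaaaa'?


Pattern 'a{2}' matches exactly 2 consecutive a's (greedy, non-overlapping).
String: 'bbabbbbaaaa'
Scanning for runs of a's:
  Run at pos 2: 'a' (length 1) -> 0 match(es)
  Run at pos 7: 'aaaa' (length 4) -> 2 match(es)
Matches found: ['aa', 'aa']
Total: 2

2


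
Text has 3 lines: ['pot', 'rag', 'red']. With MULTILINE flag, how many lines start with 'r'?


With MULTILINE flag, ^ matches the start of each line.
Lines: ['pot', 'rag', 'red']
Checking which lines start with 'r':
  Line 1: 'pot' -> no
  Line 2: 'rag' -> MATCH
  Line 3: 'red' -> MATCH
Matching lines: ['rag', 'red']
Count: 2

2


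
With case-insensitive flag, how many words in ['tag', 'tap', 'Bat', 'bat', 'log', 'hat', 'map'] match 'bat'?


Case-insensitive matching: compare each word's lowercase form to 'bat'.
  'tag' -> lower='tag' -> no
  'tap' -> lower='tap' -> no
  'Bat' -> lower='bat' -> MATCH
  'bat' -> lower='bat' -> MATCH
  'log' -> lower='log' -> no
  'hat' -> lower='hat' -> no
  'map' -> lower='map' -> no
Matches: ['Bat', 'bat']
Count: 2

2


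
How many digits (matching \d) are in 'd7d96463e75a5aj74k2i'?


\d matches any digit 0-9.
Scanning 'd7d96463e75a5aj74k2i':
  pos 1: '7' -> DIGIT
  pos 3: '9' -> DIGIT
  pos 4: '6' -> DIGIT
  pos 5: '4' -> DIGIT
  pos 6: '6' -> DIGIT
  pos 7: '3' -> DIGIT
  pos 9: '7' -> DIGIT
  pos 10: '5' -> DIGIT
  pos 12: '5' -> DIGIT
  pos 15: '7' -> DIGIT
  pos 16: '4' -> DIGIT
  pos 18: '2' -> DIGIT
Digits found: ['7', '9', '6', '4', '6', '3', '7', '5', '5', '7', '4', '2']
Total: 12

12


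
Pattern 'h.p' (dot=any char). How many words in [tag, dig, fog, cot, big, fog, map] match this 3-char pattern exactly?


Pattern 'h.p' means: starts with 'h', any single char, ends with 'p'.
Checking each word (must be exactly 3 chars):
  'tag' (len=3): no
  'dig' (len=3): no
  'fog' (len=3): no
  'cot' (len=3): no
  'big' (len=3): no
  'fog' (len=3): no
  'map' (len=3): no
Matching words: []
Total: 0

0


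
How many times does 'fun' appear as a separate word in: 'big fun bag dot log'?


Scanning each word for exact match 'fun':
  Word 1: 'big' -> no
  Word 2: 'fun' -> MATCH
  Word 3: 'bag' -> no
  Word 4: 'dot' -> no
  Word 5: 'log' -> no
Total matches: 1

1


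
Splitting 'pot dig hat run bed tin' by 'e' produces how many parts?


Splitting by 'e' breaks the string at each occurrence of the separator.
Text: 'pot dig hat run bed tin'
Parts after split:
  Part 1: 'pot dig hat run b'
  Part 2: 'd tin'
Total parts: 2

2


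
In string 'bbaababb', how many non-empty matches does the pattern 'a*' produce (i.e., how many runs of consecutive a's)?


Pattern 'a*' matches zero or more a's. We want non-empty runs of consecutive a's.
String: 'bbaababb'
Walking through the string to find runs of a's:
  Run 1: positions 2-3 -> 'aa'
  Run 2: positions 5-5 -> 'a'
Non-empty runs found: ['aa', 'a']
Count: 2

2


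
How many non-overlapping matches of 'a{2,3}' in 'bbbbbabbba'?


Pattern 'a{2,3}' matches between 2 and 3 consecutive a's (greedy).
String: 'bbbbbabbba'
Finding runs of a's and applying greedy matching:
  Run at pos 5: 'a' (length 1)
  Run at pos 9: 'a' (length 1)
Matches: []
Count: 0

0


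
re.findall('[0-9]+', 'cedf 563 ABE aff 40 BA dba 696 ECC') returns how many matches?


Pattern '[0-9]+' finds one or more digits.
Text: 'cedf 563 ABE aff 40 BA dba 696 ECC'
Scanning for matches:
  Match 1: '563'
  Match 2: '40'
  Match 3: '696'
Total matches: 3

3


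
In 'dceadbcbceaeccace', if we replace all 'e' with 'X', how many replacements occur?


re.sub('e', 'X', text) replaces every occurrence of 'e' with 'X'.
Text: 'dceadbcbceaeccace'
Scanning for 'e':
  pos 2: 'e' -> replacement #1
  pos 9: 'e' -> replacement #2
  pos 11: 'e' -> replacement #3
  pos 16: 'e' -> replacement #4
Total replacements: 4

4


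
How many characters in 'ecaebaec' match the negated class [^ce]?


Negated class [^ce] matches any char NOT in {c, e}
Scanning 'ecaebaec':
  pos 0: 'e' -> no (excluded)
  pos 1: 'c' -> no (excluded)
  pos 2: 'a' -> MATCH
  pos 3: 'e' -> no (excluded)
  pos 4: 'b' -> MATCH
  pos 5: 'a' -> MATCH
  pos 6: 'e' -> no (excluded)
  pos 7: 'c' -> no (excluded)
Total matches: 3

3


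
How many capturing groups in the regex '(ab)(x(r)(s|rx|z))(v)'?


To count capturing groups, count each '(' that starts a group.
Pattern: '(ab)(x(r)(s|rx|z))(v)'
Walking through the pattern:
  Position 0: '(' -> group #1
  Position 4: '(' -> group #2
  Position 6: '(' -> group #3
  Position 9: '(' -> group #4
  Position 18: '(' -> group #5
Total capturing groups: 5

5


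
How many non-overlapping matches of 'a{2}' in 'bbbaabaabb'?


Pattern 'a{2}' matches exactly 2 consecutive a's (greedy, non-overlapping).
String: 'bbbaabaabb'
Scanning for runs of a's:
  Run at pos 3: 'aa' (length 2) -> 1 match(es)
  Run at pos 6: 'aa' (length 2) -> 1 match(es)
Matches found: ['aa', 'aa']
Total: 2

2


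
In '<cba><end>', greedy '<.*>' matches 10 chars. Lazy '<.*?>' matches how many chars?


Greedy '<.*>' tries to match as MUCH as possible.
Lazy '<.*?>' tries to match as LITTLE as possible.

String: '<cba><end>'
Greedy '<.*>' starts at first '<' and extends to the LAST '>': '<cba><end>' (10 chars)
Lazy '<.*?>' starts at first '<' and stops at the FIRST '>': '<cba>' (5 chars)

5


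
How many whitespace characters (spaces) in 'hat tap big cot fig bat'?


\s matches whitespace characters (spaces, tabs, etc.).
Text: 'hat tap big cot fig bat'
This text has 6 words separated by spaces.
Number of spaces = number of words - 1 = 6 - 1 = 5

5


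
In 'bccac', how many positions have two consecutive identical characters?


Looking for consecutive identical characters in 'bccac':
  pos 0-1: 'b' vs 'c' -> different
  pos 1-2: 'c' vs 'c' -> MATCH ('cc')
  pos 2-3: 'c' vs 'a' -> different
  pos 3-4: 'a' vs 'c' -> different
Consecutive identical pairs: ['cc']
Count: 1

1


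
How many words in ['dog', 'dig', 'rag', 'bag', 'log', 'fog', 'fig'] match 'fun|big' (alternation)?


Alternation 'fun|big' matches either 'fun' or 'big'.
Checking each word:
  'dog' -> no
  'dig' -> no
  'rag' -> no
  'bag' -> no
  'log' -> no
  'fog' -> no
  'fig' -> no
Matches: []
Count: 0

0


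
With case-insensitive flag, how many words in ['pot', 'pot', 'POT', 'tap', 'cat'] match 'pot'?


Case-insensitive matching: compare each word's lowercase form to 'pot'.
  'pot' -> lower='pot' -> MATCH
  'pot' -> lower='pot' -> MATCH
  'POT' -> lower='pot' -> MATCH
  'tap' -> lower='tap' -> no
  'cat' -> lower='cat' -> no
Matches: ['pot', 'pot', 'POT']
Count: 3

3


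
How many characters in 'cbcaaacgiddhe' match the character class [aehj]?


Character class [aehj] matches any of: {a, e, h, j}
Scanning string 'cbcaaacgiddhe' character by character:
  pos 0: 'c' -> no
  pos 1: 'b' -> no
  pos 2: 'c' -> no
  pos 3: 'a' -> MATCH
  pos 4: 'a' -> MATCH
  pos 5: 'a' -> MATCH
  pos 6: 'c' -> no
  pos 7: 'g' -> no
  pos 8: 'i' -> no
  pos 9: 'd' -> no
  pos 10: 'd' -> no
  pos 11: 'h' -> MATCH
  pos 12: 'e' -> MATCH
Total matches: 5

5


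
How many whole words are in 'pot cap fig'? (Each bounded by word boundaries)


Word boundaries (\b) mark the start/end of each word.
Text: 'pot cap fig'
Splitting by whitespace:
  Word 1: 'pot'
  Word 2: 'cap'
  Word 3: 'fig'
Total whole words: 3

3


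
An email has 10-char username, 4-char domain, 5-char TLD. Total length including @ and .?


An email address has format: username@domain.tld
Username length: 10
'@' character: 1
Domain length: 4
'.' character: 1
TLD length: 5
Total = 10 + 1 + 4 + 1 + 5 = 21

21


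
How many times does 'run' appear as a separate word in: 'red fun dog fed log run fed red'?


Scanning each word for exact match 'run':
  Word 1: 'red' -> no
  Word 2: 'fun' -> no
  Word 3: 'dog' -> no
  Word 4: 'fed' -> no
  Word 5: 'log' -> no
  Word 6: 'run' -> MATCH
  Word 7: 'fed' -> no
  Word 8: 'red' -> no
Total matches: 1

1


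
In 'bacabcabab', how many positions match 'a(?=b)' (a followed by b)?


Lookahead 'a(?=b)' matches 'a' only when followed by 'b'.
String: 'bacabcabab'
Checking each position where char is 'a':
  pos 1: 'a' -> no (next='c')
  pos 3: 'a' -> MATCH (next='b')
  pos 6: 'a' -> MATCH (next='b')
  pos 8: 'a' -> MATCH (next='b')
Matching positions: [3, 6, 8]
Count: 3

3


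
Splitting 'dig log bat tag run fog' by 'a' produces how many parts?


Splitting by 'a' breaks the string at each occurrence of the separator.
Text: 'dig log bat tag run fog'
Parts after split:
  Part 1: 'dig log b'
  Part 2: 't t'
  Part 3: 'g run fog'
Total parts: 3

3
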